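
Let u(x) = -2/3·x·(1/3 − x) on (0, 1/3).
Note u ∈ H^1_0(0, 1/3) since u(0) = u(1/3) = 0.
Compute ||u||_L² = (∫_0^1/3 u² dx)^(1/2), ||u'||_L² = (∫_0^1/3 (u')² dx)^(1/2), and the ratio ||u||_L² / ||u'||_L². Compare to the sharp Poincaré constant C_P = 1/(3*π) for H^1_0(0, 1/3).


||u||_L² / ||u'||_L² = sqrt(10)/30 < C_P = 1/(3*π).

u(x) = -2/3·x·(1/3 − x), so u'(x) = 4*x/3 - 2/9.
u(x) = -2/3·x·(1/3 − x) vanishes at x = 0 and x = 1/3, so u ∈ H^1_0(0, 1/3). Differentiate via the product rule and integrate the resulting polynomials term by term.
  ∫_0^1/3 u² dx = ∫_0^1/3 (4*x^4/9 - 8*x^3/27 + 4*x^2/81) dx. Term by term:
    ∫_0^1/3 4*x^4/9 dx = 4/10935;  ∫_0^1/3 -8*x^3/27 dx = -2/2187;  ∫_0^1/3 4*x^2/81 dx = 4/6561.
  Sum: 4/10935 − 2/2187 + 4/6561 = 2/32805.
  ∫_0^1/3 (u')² dx = ∫_0^1/3 (16*x^2/9 - 16*x/27 + 4/81) dx. Term by term:
    ∫_0^1/3 16*x^2/9 dx = 16/729;  ∫_0^1/3 -16*x/27 dx = -8/243;  ∫_0^1/3 4/81 dx = 4/243.
  Sum: 16/729 − 8/243 + 4/243 = 4/729.
∫_0^1/3 u² dx = 2/32805, so ||u||_L² = sqrt(10)/405.
∫_0^1/3 (u')² dx = 4/729, so ||u'||_L² = 2/27.
Ratio ||u||_L² / ||u'||_L² = sqrt(10)/30.
Sharp Poincaré constant on H^1_0(0, 1/3) is C_P = L/π = 1/(3*π), achieved by sin(3*π·x).
A polynomial bump cannot attain the sharp Poincaré constant (only the first sine eigenfunction does), so the ratio is strictly less than C_P, consistent with ||u||_L² ≤ C_P ||u'||_L².


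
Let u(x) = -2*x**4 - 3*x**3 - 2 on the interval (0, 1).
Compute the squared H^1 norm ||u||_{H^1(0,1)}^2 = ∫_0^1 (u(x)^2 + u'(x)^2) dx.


||u||_{H^1}^2 = 38539/630

The H^1 norm (squared) on an interval (0, L) is
  ||u||_{H^1}^2 = ∫_0^L u(x)^2 dx + ∫_0^L u'(x)^2 dx.
Compute u'(x) = -8*x**3 - 9*x**2.
Then u(x)^2 = 4*x**8 + 12*x**7 + 9*x**6 + 8*x**4 + 12*x**3 + 4 and u'(x)^2 = 64*x**6 + 144*x**5 + 81*x**4.
Integrate each monomial from 0 to 1 using ∫_0^1 c·x^n dx = c·1^(n+1)/(n+1):
  ∫_0^1 u(x)^2 dx = ∫_0^1 (4*x^8 + 12*x^7 + 9*x^6 + 8*x^4 + 12*x^3 + 4) dx. Term by term:
    ∫_0^1 4*x^8 dx = 4/9;  ∫_0^1 12*x^7 dx = 3/2;  ∫_0^1 9*x^6 dx = 9/7;
    ∫_0^1 8*x^4 dx = 8/5;  ∫_0^1 12*x^3 dx = 3;  ∫_0^1 4 dx = 4.
  Sum: 4/9 + 3/2 + 9/7 + 8/5 + 3 + 4 = 7453/630.
  ∫_0^1 u'(x)^2 dx = ∫_0^1 (64*x^6 + 144*x^5 + 81*x^4) dx. Term by term:
    ∫_0^1 64*x^6 dx = 64/7;  ∫_0^1 144*x^5 dx = 24;  ∫_0^1 81*x^4 dx = 81/5.
  Sum: 64/7 + 24 + 81/5 = 1727/35.
Adding: ||u||_{H^1}^2 = 7453/630 + 1727/35 = 38539/630.


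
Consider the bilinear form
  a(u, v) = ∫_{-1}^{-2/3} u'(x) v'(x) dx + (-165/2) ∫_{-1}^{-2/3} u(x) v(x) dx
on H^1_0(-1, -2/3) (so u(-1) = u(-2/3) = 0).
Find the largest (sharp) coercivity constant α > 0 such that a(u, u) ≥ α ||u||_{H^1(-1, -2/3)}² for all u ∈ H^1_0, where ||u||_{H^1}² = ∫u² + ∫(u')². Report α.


α = 3*(-55 + 6*π^2)/(2*(1 + 9*π^2))

Coercivity of a(·,·) on H^1_0(-1, -2/3) means a(u, u) ≥ α ||u||_{H^1}² for every u ∈ H^1_0.
The interval has length L = 1/3, and Poincaré/coercivity depend only on L. Here a(u, u) = ∫(u')² + (-165/2)·∫u².
Here c = -165/2 < 0 with |c| < (π/L)² = 9*π^2, so coercivity still holds. The condition a(u,u) ≥ α||u||_{H^1}² reads (1−α)∫(u')² ≥ (α−c)∫u². Any admissible α is ≤ 1 (rapidly oscillating u have ∫u²/∫(u')² → 0), and α = 1 would force 0 ≥ (1−c)∫u², impossible since c < 1; so 1−α > 0. By the sharp Poincaré inequality on H^1_0 of an interval of length L, ∫(u')² ≥ (π/L)²∫u² with equality for the first sine mode sin(π(x−x₀)/L) (x₀ the left endpoint), so the inequality holds for all u iff (1−α)(π/L)² ≥ α − c, i.e. α ≤ ((π/L)² + c)/((π/L)² + 1) = (1 + c(L/π)²)/(1 + (L/π)²). (Direct route, valid since c ≤ 0: Poincaré gives c∫u² ≥ c(L/π)²∫(u')², so a(u,u) ≥ (1 + c(L/π)²)∫(u')², while ||u||_{H^1}² ≤ (1 + (L/π)²)∫(u')²; dividing yields the same α.) With (π/L)² = 9*π^2 and c = -165/2, the largest admissible constant is α = ((π/L)² + c)/((π/L)² + 1).
Simplifying, α = 3*(-55 + 6*π^2)/(2*(1 + 9*π^2)).


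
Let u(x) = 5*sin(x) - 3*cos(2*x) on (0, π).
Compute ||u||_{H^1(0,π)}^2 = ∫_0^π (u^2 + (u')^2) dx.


||u||_{H^1(0,π)}^2 = 100 + 95*π/2

u'(x) = 6*sin(2*x) + 5*cos(x).
Expand u² and (u')² and integrate term by term on (0, π), using: for integers n ≥ 1, ∫_0^π sin²(nx) dx = ∫_0^π cos²(nx) dx = π/2; for n ≠ n', ∫_0^π sin(nx)sin(n'x) dx = ∫_0^π cos(nx)cos(n'x) dx = 0; and by product-to-sum, ∫_0^π sin(nx)cos(n'x) dx = ½∫_0^π [sin((n+n')x) + sin((n−n')x)] dx, which is 0 when n+n' is even and 2n/(n²−n'²) when n+n' is odd (it need not vanish on (0, π)).
  u² squared terms: (-3)²·∫cos(2x)² dx = 9·π/2 = 9*π/2;  (5)²·∫sin(x)² dx = 25·π/2 = 25*π/2.
  u² cross terms: 2·(-3)·(5)·∫cos(2x)·sin(x) dx = -30·(-2/3) = 20.
  So ∫_0^π u² dx = 9*π/2 + 25*π/2 + 20 = 20 + 17*π.
  (u')² squared terms: (5)²·∫cos(x)² dx = 25·π/2 = 25*π/2;  (6)²·∫sin(2x)² dx = 36·π/2 = 18*π.
  (u')² cross terms: 2·(5)·(6)·∫cos(x)·sin(2x) dx = 60·(4/3) = 80.
  So ∫_0^π (u')² dx = 25*π/2 + 18*π + 80 = 80 + 61*π/2.
||u||_{H^1}^2 = (20 + 17*π) + (80 + 61*π/2) = 100 + 95*π/2.


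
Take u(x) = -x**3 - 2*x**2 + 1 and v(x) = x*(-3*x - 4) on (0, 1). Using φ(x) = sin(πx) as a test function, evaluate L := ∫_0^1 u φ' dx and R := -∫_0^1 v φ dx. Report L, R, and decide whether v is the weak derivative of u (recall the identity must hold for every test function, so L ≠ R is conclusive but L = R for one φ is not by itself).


LHS = -12/π^3 + 7/π, RHS = -12/π^3 + 7/π. Yes, v = u' weakly.

u(x) = -x**3 - 2*x**2 + 1, classical derivative u'(x) = -3*x**2 - 4*x.
φ(x) = sin(πx), so φ'(x) = π*cos(π*x).
Note φ(0) = φ(1) = 0, so the boundary term u·φ vanishes.
LHS = ∫_0^1 u(x) φ'(x) dx = ∫_0^1 (-π*x^3*cos(π*x) - 2*π*x^2*cos(π*x) + π*cos(π*x)) dx. Term by term:
  ∫_0^1 π*cos(π*x) dx = 0;  ∫_0^1 -π*x^3*cos(π*x) dx = -12/π^3 + 3/π;  ∫_0^1 -2*π*x^2*cos(π*x) dx = 4/π.
Sum: 0 + -12/π^3 + 3/π + 4/π = -12/π^3 + 7/π.
So LHS = -12/π^3 + 7/π.
∫_0^1 v(x) φ(x) dx = ∫_0^1 (-3*x^2*sin(π*x) - 4*x*sin(π*x)) dx. Term by term:
  ∫_0^1 -4*x*sin(π*x) dx = -4/π;  ∫_0^1 -3*x^2*sin(π*x) dx = -3/π + 12/π^3.
Sum: -4/π + -3/π + 12/π^3 = -7/π + 12/π^3.
So RHS = -∫_0^1 v(x) φ(x) dx = -12/π^3 + 7/π.
LHS = RHS, so the identity holds for this test φ.
Moreover u is smooth here and v(x) = u'(x) = -3*x**2 - 4*x pointwise, so the identity holds for every test function. Hence v is the weak derivative of u.


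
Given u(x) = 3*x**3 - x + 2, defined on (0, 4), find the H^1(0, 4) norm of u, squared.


||u||_{H^1}^2 = 773188/21

The H^1 norm (squared) on an interval (0, L) is
  ||u||_{H^1}^2 = ∫_0^L u(x)^2 dx + ∫_0^L u'(x)^2 dx.
Compute u'(x) = 9*x**2 - 1.
Then u(x)^2 = 9*x**6 - 6*x**4 + 12*x**3 + x**2 - 4*x + 4 and u'(x)^2 = 81*x**4 - 18*x**2 + 1.
Integrate each monomial from 0 to 4 using ∫_0^4 c·x^n dx = c·4^(n+1)/(n+1):
  ∫_0^4 u(x)^2 dx = ∫_0^4 (9*x^6 - 6*x^4 + 12*x^3 + x^2 - 4*x + 4) dx. Term by term:
    ∫_0^4 9*x^6 dx = 147456/7;  ∫_0^4 -6*x^4 dx = -6144/5;  ∫_0^4 12*x^3 dx = 768;
    ∫_0^4 x^2 dx = 64/3;  ∫_0^4 -4*x dx = -32;  ∫_0^4 4 dx = 16.
  Sum: 147456/7 − 6144/5 + 768 + 64/3 − 32 + 16 = 2164016/105.
  ∫_0^4 u'(x)^2 dx = ∫_0^4 (81*x^4 - 18*x^2 + 1) dx. Term by term:
    ∫_0^4 81*x^4 dx = 82944/5;  ∫_0^4 -18*x^2 dx = -384;  ∫_0^4 1 dx = 4.
  Sum: 82944/5 − 384 + 4 = 81044/5.
Adding: ||u||_{H^1}^2 = 2164016/105 + 81044/5 = 773188/21.


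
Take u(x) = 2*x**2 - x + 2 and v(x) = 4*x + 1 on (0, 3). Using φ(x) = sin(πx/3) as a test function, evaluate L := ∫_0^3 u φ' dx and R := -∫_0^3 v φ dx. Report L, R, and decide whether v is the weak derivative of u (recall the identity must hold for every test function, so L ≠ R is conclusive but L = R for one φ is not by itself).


LHS = -30/π, RHS = -42/π. No, v is not the weak derivative of u.

u(x) = 2*x**2 - x + 2, classical derivative u'(x) = 4*x - 1.
φ(x) = sin(πx/3), so φ'(x) = π*cos(π*x/3)/3.
Note φ(0) = φ(3) = 0, so the boundary term u·φ vanishes.
LHS = ∫_0^3 u(x) φ'(x) dx = ∫_0^3 (2*π*x^2*cos(π*x/3)/3 - π*x*cos(π*x/3)/3 + 2*π*cos(π*x/3)/3) dx. Term by term:
  ∫_0^3 2*π*cos(π*x/3)/3 dx = 0;  ∫_0^3 -π*x*cos(π*x/3)/3 dx = 6/π;  ∫_0^3 2*π*x^2*cos(π*x/3)/3 dx = -36/π.
Sum: 0 + 6/π − 36/π = -30/π.
So LHS = -30/π.
∫_0^3 v(x) φ(x) dx = ∫_0^3 (4*x*sin(π*x/3) + sin(π*x/3)) dx. Term by term:
  ∫_0^3 4*x*sin(π*x/3) dx = 36/π;  ∫_0^3 sin(π*x/3) dx = 6/π.
Sum: 36/π + 6/π = 42/π.
So RHS = -∫_0^3 v(x) φ(x) dx = -42/π.
LHS − RHS = 12/π ≠ 0, so the identity fails.
(For a valid weak derivative the identity must hold for EVERY test function, in particular this one. The failure shows v is NOT the weak derivative of u.)
Correct weak derivative would be u'(x) = 4*x - 1.


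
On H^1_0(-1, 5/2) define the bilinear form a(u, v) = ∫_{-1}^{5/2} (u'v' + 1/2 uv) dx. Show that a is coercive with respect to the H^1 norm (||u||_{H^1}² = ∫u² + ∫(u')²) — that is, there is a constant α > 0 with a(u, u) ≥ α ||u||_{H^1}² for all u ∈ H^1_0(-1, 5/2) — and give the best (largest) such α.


α = (49 + 8*π^2)/(2*(4*π^2 + 49))

Coercivity of a(·,·) on H^1_0(-1, 5/2) means a(u, u) ≥ α ||u||_{H^1}² for every u ∈ H^1_0.
The interval has length L = 7/2, and Poincaré/coercivity depend only on L. Here a(u, u) = ∫(u')² + (1/2)·∫u².
Here 0 < c = 1/2 < 1. The condition a(u,u) ≥ α||u||_{H^1}² reads (1−α)∫(u')² ≥ (α−c)∫u². Any admissible α is ≤ 1 (rapidly oscillating u have ∫u²/∫(u')² → 0), and α = 1 would force 0 ≥ (1−c)∫u², impossible since c < 1; so 1−α > 0. By the sharp Poincaré inequality on H^1_0 of an interval of length L, ∫(u')² ≥ (π/L)²∫u² with equality for the first sine mode sin(π(x−x₀)/L) (x₀ the left endpoint), so the inequality holds for all u iff (1−α)(π/L)² ≥ α − c, i.e. α ≤ ((π/L)² + c)/((π/L)² + 1) = (1 + c(L/π)²)/(1 + (L/π)²). With (π/L)² = 4*π^2/49 and c = 1/2, the largest admissible constant is α = ((π/L)² + c)/((π/L)² + 1).
Simplifying, α = (49 + 8*π^2)/(2*(4*π^2 + 49)).


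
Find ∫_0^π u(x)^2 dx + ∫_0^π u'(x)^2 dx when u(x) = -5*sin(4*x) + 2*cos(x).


||u||_{H^1(0,π)}^2 = -64/3 + 433*π/2

u'(x) = -2*sin(x) - 20*cos(4*x).
Expand u² and (u')² and integrate term by term on (0, π), using: for integers n ≥ 1, ∫_0^π sin²(nx) dx = ∫_0^π cos²(nx) dx = π/2; for n ≠ n', ∫_0^π sin(nx)sin(n'x) dx = ∫_0^π cos(nx)cos(n'x) dx = 0; and by product-to-sum, ∫_0^π sin(nx)cos(n'x) dx = ½∫_0^π [sin((n+n')x) + sin((n−n')x)] dx, which is 0 when n+n' is even and 2n/(n²−n'²) when n+n' is odd (it need not vanish on (0, π)).
  u² squared terms: (-5)²·∫sin(4x)² dx = 25·π/2 = 25*π/2;  (2)²·∫cos(x)² dx = 4·π/2 = 2*π.
  u² cross terms: 2·(-5)·(2)·∫sin(4x)·cos(x) dx = -20·(8/15) = -32/3.
  So ∫_0^π u² dx = 25*π/2 + 2*π − 32/3 = -32/3 + 29*π/2.
  (u')² squared terms: (-20)²·∫cos(4x)² dx = 400·π/2 = 200*π;  (-2)²·∫sin(x)² dx = 4·π/2 = 2*π.
  (u')² cross terms: 2·(-20)·(-2)·∫cos(4x)·sin(x) dx = 80·(-2/15) = -32/3.
  So ∫_0^π (u')² dx = 200*π + 2*π − 32/3 = -32/3 + 202*π.
||u||_{H^1}^2 = (-32/3 + 29*π/2) + (-32/3 + 202*π) = -64/3 + 433*π/2.


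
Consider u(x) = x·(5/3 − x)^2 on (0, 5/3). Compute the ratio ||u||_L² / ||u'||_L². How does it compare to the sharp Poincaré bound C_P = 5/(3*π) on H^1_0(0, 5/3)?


||u||_L² / ||u'||_L² = 5*sqrt(14)/42 < C_P = 5/(3*π).

u(x) = x·(5/3 − x)^2, so u'(x) = (3*x - 5)*(9*x - 5)/9.
u(x) = x·(5/3 − x)^2 vanishes at x = 0 and x = 5/3, so u ∈ H^1_0(0, 5/3). Differentiate via the product rule and integrate the resulting polynomials term by term.
  ∫_0^5/3 u² dx = ∫_0^5/3 (x^6 - 20*x^5/3 + 50*x^4/3 - 500*x^3/27 + 625*x^2/81) dx. Term by term:
    ∫_0^5/3 x^6 dx = 78125/15309;  ∫_0^5/3 -20*x^5/3 dx = -156250/6561;  ∫_0^5/3 50*x^4/3 dx = 31250/729;
    ∫_0^5/3 -500*x^3/27 dx = -78125/2187;  ∫_0^5/3 625*x^2/81 dx = 78125/6561.
  Sum: 78125/15309 − 156250/6561 + 31250/729 − 78125/2187 + 78125/6561 = 15625/45927.
  ∫_0^5/3 (u')² dx = ∫_0^5/3 (9*x^4 - 40*x^3 + 550*x^2/9 - 1000*x/27 + 625/81) dx. Term by term:
    ∫_0^5/3 9*x^4 dx = 625/27;  ∫_0^5/3 -40*x^3 dx = -6250/81;  ∫_0^5/3 550*x^2/9 dx = 68750/729;
    ∫_0^5/3 -1000*x/27 dx = -12500/243;  ∫_0^5/3 625/81 dx = 3125/243.
  Sum: 625/27 − 6250/81 + 68750/729 − 12500/243 + 3125/243 = 1250/729.
∫_0^5/3 u² dx = 15625/45927, so ||u||_L² = 125*sqrt(7)/567.
∫_0^5/3 (u')² dx = 1250/729, so ||u'||_L² = 25*sqrt(2)/27.
Ratio ||u||_L² / ||u'||_L² = 5*sqrt(14)/42.
Sharp Poincaré constant on H^1_0(0, 5/3) is C_P = L/π = 5/(3*π), achieved by sin(3*π/5·x).
A polynomial bump cannot attain the sharp Poincaré constant (only the first sine eigenfunction does), so the ratio is strictly less than C_P, consistent with ||u||_L² ≤ C_P ||u'||_L².


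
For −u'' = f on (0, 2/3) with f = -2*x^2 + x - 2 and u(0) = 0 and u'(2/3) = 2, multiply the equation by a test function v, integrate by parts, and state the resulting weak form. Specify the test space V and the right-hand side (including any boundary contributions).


V = {v ∈ H^1(0, 2/3) : v(0) = 0} (test functions vanish at x = 0 where u is specified); weak form: ∫_0^2/3 u'v' dx = ∫_0^2/3 (-2*x^2 + x - 2) v dx + 2·v(2/3) for all v ∈ V.

Multiply both sides by a test function v and integrate from 0 to 2/3:
  ∫_0^2/3 −u''(x) v(x) dx = ∫_0^2/3 f(x) v(x) dx.
Integrate the LHS by parts once:
  ∫_0^2/3 −u'' v dx = −[u'(x) v(x)]_0^2/3 + ∫_0^2/3 u'(x) v'(x) dx.
Thus ∫_0^2/3 u'(x) v'(x) dx = ∫_0^2/3 f(x) v(x) dx + [u'(x) v(x)]_0^2/3.
Choose V so that boundary terms are either known or forced to vanish.
Mixed BC: u(0) = 0 (Dirichlet) and u'(2/3) = 2 (Neumann). Define V = {v ∈ H^1(0, 2/3) : v(0) = 0}. Then [u' v]_0^2/3 = u'(2/3)·v(2/3) − u'(0)·0 = 2·v(2/3).
Weak formulation: find u (satisfying any essential BC) such that ∫_0^2/3 u'(x) v'(x) dx = ∫_0^2/3 f v dx + 2·v(2/3) for all v ∈ V (Dirichlet at 0 absorbed into V; Neumann datum at x = 2/3 contributes the boundary term).
Substituting f(x) = -2*x^2 + x - 2, the right-hand side is ∫_0^2/3 (-2*x^2 + x - 2) v dx + 2·v(2/3).


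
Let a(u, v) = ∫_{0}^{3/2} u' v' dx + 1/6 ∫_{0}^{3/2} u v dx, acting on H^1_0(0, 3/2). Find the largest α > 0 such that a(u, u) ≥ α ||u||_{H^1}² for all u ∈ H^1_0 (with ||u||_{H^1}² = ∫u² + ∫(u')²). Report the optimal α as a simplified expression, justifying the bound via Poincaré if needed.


α = (3 + 8*π^2)/(2*(9 + 4*π^2))

Coercivity of a(·,·) on H^1_0(0, 3/2) means a(u, u) ≥ α ||u||_{H^1}² for every u ∈ H^1_0.
The interval has length L = 3/2, and Poincaré/coercivity depend only on L. Here a(u, u) = ∫(u')² + (1/6)·∫u².
Here 0 < c = 1/6 < 1. The condition a(u,u) ≥ α||u||_{H^1}² reads (1−α)∫(u')² ≥ (α−c)∫u². Any admissible α is ≤ 1 (rapidly oscillating u have ∫u²/∫(u')² → 0), and α = 1 would force 0 ≥ (1−c)∫u², impossible since c < 1; so 1−α > 0. By the sharp Poincaré inequality on H^1_0 of an interval of length L, ∫(u')² ≥ (π/L)²∫u² with equality for the first sine mode sin(π(x−x₀)/L) (x₀ the left endpoint), so the inequality holds for all u iff (1−α)(π/L)² ≥ α − c, i.e. α ≤ ((π/L)² + c)/((π/L)² + 1) = (1 + c(L/π)²)/(1 + (L/π)²). With (π/L)² = 4*π^2/9 and c = 1/6, the largest admissible constant is α = ((π/L)² + c)/((π/L)² + 1).
Simplifying, α = (3 + 8*π^2)/(2*(9 + 4*π^2)).


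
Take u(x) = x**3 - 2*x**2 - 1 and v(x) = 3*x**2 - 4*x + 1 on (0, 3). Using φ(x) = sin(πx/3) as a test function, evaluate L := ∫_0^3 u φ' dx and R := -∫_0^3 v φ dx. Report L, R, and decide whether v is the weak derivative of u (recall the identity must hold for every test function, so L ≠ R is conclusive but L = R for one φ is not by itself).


LHS = -45/π + 324/π^3, RHS = -51/π + 324/π^3. No, v is not the weak derivative of u.

u(x) = x**3 - 2*x**2 - 1, classical derivative u'(x) = 3*x**2 - 4*x.
φ(x) = sin(πx/3), so φ'(x) = π*cos(π*x/3)/3.
Note φ(0) = φ(3) = 0, so the boundary term u·φ vanishes.
LHS = ∫_0^3 u(x) φ'(x) dx = ∫_0^3 (π*x^3*cos(π*x/3)/3 - 2*π*x^2*cos(π*x/3)/3 - π*cos(π*x/3)/3) dx. Term by term:
  ∫_0^3 -π*cos(π*x/3)/3 dx = 0;  ∫_0^3 -2*π*x^2*cos(π*x/3)/3 dx = 36/π;  ∫_0^3 π*x^3*cos(π*x/3)/3 dx = -81/π + 324/π^3.
Sum: 0 + 36/π + -81/π + 324/π^3 = -45/π + 324/π^3.
So LHS = -45/π + 324/π^3.
∫_0^3 v(x) φ(x) dx = ∫_0^3 (3*x^2*sin(π*x/3) - 4*x*sin(π*x/3) + sin(π*x/3)) dx. Term by term:
  ∫_0^3 -4*x*sin(π*x/3) dx = -36/π;  ∫_0^3 3*x^2*sin(π*x/3) dx = -324/π^3 + 81/π;  ∫_0^3 sin(π*x/3) dx = 6/π.
Sum: -36/π + -324/π^3 + 81/π + 6/π = -324/π^3 + 51/π.
So RHS = -∫_0^3 v(x) φ(x) dx = -51/π + 324/π^3.
LHS − RHS = 6/π ≠ 0, so the identity fails.
(For a valid weak derivative the identity must hold for EVERY test function, in particular this one. The failure shows v is NOT the weak derivative of u.)
Correct weak derivative would be u'(x) = 3*x**2 - 4*x.


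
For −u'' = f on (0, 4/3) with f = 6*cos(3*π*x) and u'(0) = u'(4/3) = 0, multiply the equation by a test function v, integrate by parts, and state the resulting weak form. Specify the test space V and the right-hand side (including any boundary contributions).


V = H^1(0, 4/3) (no boundary constraint on v; u is determined up to an additive constant); weak form: ∫_0^4/3 u'v' dx = ∫_0^4/3 (6*cos(3*π*x)) v dx for all v ∈ V.

Multiply both sides by a test function v and integrate from 0 to 4/3:
  ∫_0^4/3 −u''(x) v(x) dx = ∫_0^4/3 f(x) v(x) dx.
Integrate the LHS by parts once:
  ∫_0^4/3 −u'' v dx = −[u'(x) v(x)]_0^4/3 + ∫_0^4/3 u'(x) v'(x) dx.
Thus ∫_0^4/3 u'(x) v'(x) dx = ∫_0^4/3 f(x) v(x) dx + [u'(x) v(x)]_0^4/3.
Choose V so that boundary terms are either known or forced to vanish.
u has homogeneous Neumann: u'(0) = u'(4/3) = 0. So [u' v]_0^4/3 = 0·v(4/3) − 0·v(0) = 0 for any v; take V = H^1(0, 4/3).
Weak formulation: find u (satisfying any essential BC) such that ∫_0^4/3 u'(x) v'(x) dx = ∫_0^4/3 f v dx for all v ∈ V (homogeneous Neumann, so boundary terms vanish).
Substituting f(x) = 6*cos(3*π*x), the right-hand side is ∫_0^4/3 (6*cos(3*π*x)) v dx.
Compatibility check (pure Neumann): taking v ≡ 1 ∈ V gives 0 = ∫_0^4/3 f dx + (0) − (0), i.e. ∫_0^4/3 f dx must equal u'(0) − u'(4/3) = 0. Indeed ∫_0^4/3 (6*cos(3*π*x)) dx = 0, so the data are compatible. The solution is then unique only up to an additive constant (fix it e.g. by requiring ∫_0^4/3 u dx = 0).


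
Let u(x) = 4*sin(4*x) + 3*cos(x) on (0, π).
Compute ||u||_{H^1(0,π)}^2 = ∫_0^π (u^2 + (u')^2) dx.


||u||_{H^1(0,π)}^2 = 128/5 + 145*π

u'(x) = -3*sin(x) + 16*cos(4*x).
Expand u² and (u')² and integrate term by term on (0, π), using: for integers n ≥ 1, ∫_0^π sin²(nx) dx = ∫_0^π cos²(nx) dx = π/2; for n ≠ n', ∫_0^π sin(nx)sin(n'x) dx = ∫_0^π cos(nx)cos(n'x) dx = 0; and by product-to-sum, ∫_0^π sin(nx)cos(n'x) dx = ½∫_0^π [sin((n+n')x) + sin((n−n')x)] dx, which is 0 when n+n' is even and 2n/(n²−n'²) when n+n' is odd (it need not vanish on (0, π)).
  u² squared terms: (3)²·∫cos(x)² dx = 9·π/2 = 9*π/2;  (4)²·∫sin(4x)² dx = 16·π/2 = 8*π.
  u² cross terms: 2·(3)·(4)·∫cos(x)·sin(4x) dx = 24·(8/15) = 64/5.
  So ∫_0^π u² dx = 9*π/2 + 8*π + 64/5 = 64/5 + 25*π/2.
  (u')² squared terms: (-3)²·∫sin(x)² dx = 9·π/2 = 9*π/2;  (16)²·∫cos(4x)² dx = 256·π/2 = 128*π.
  (u')² cross terms: 2·(-3)·(16)·∫sin(x)·cos(4x) dx = -96·(-2/15) = 64/5.
  So ∫_0^π (u')² dx = 9*π/2 + 128*π + 64/5 = 64/5 + 265*π/2.
||u||_{H^1}^2 = (64/5 + 25*π/2) + (64/5 + 265*π/2) = 128/5 + 145*π.


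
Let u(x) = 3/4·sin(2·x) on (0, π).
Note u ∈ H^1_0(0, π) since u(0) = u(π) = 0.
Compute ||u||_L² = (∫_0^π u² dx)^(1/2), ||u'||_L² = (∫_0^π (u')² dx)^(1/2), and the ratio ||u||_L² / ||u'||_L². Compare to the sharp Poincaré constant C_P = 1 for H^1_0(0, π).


||u||_L² / ||u'||_L² = 1/2 < C_P = 1.

u(x) = 3/4·sin(2·x), so u'(x) = 3*cos(2*x)/2.
Writing u(x) = A·sin(kπx/L) with A = 3/4 and k = 2, use ∫_0^L sin²(kπx/L) dx = L/2 and ∫_0^L cos²(kπx/L) dx = L/2.
u² = 9/16·sin²(2·x) and (u')² = 9/4·cos²(2·x), and each of sin², cos² integrates to L/2 = π/2 over (0, π).
∫_0^π u² dx = 9*π/32, so ||u||_L² = 3*sqrt(2)*sqrt(π)/8.
∫_0^π (u')² dx = 9*π/8, so ||u'||_L² = 3*sqrt(2)*sqrt(π)/4.
Ratio ||u||_L² / ||u'||_L² = 1/2.
Sharp Poincaré constant on H^1_0(0, π) is C_P = L/π = 1, achieved by sin(x).
This is the k = 2 harmonic; the ratio L/(kπ) is strictly less than C_P = L/π, consistent with the sharp inequality ||u||_L² ≤ C_P ||u'||_L².


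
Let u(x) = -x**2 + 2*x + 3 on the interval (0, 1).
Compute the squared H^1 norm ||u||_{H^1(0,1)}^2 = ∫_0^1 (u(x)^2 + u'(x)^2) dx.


||u||_{H^1}^2 = 223/15

The H^1 norm (squared) on an interval (0, L) is
  ||u||_{H^1}^2 = ∫_0^L u(x)^2 dx + ∫_0^L u'(x)^2 dx.
Compute u'(x) = 2 - 2*x.
Then u(x)^2 = x**4 - 4*x**3 - 2*x**2 + 12*x + 9 and u'(x)^2 = 4*x**2 - 8*x + 4.
Integrate each monomial from 0 to 1 using ∫_0^1 c·x^n dx = c·1^(n+1)/(n+1):
  ∫_0^1 u(x)^2 dx = ∫_0^1 (x^4 - 4*x^3 - 2*x^2 + 12*x + 9) dx. Term by term:
    ∫_0^1 x^4 dx = 1/5;  ∫_0^1 -4*x^3 dx = -1;  ∫_0^1 -2*x^2 dx = -2/3;
    ∫_0^1 12*x dx = 6;  ∫_0^1 9 dx = 9.
  Sum: 1/5 − 1 − 2/3 + 6 + 9 = 203/15.
  ∫_0^1 u'(x)^2 dx = ∫_0^1 (4*x^2 - 8*x + 4) dx. Term by term:
    ∫_0^1 4*x^2 dx = 4/3;  ∫_0^1 -8*x dx = -4;  ∫_0^1 4 dx = 4.
  Sum: 4/3 − 4 + 4 = 4/3.
Adding: ||u||_{H^1}^2 = 203/15 + 4/3 = 223/15.


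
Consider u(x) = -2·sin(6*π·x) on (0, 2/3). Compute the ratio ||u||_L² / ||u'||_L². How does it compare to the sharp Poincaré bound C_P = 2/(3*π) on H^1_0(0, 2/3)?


||u||_L² / ||u'||_L² = 1/(6*π) < C_P = 2/(3*π).

u(x) = -2·sin(6*π·x), so u'(x) = -12*π*cos(6*π*x).
Writing u(x) = A·sin(kπx/L) with A = -2 and k = 4, use ∫_0^L sin²(kπx/L) dx = L/2 and ∫_0^L cos²(kπx/L) dx = L/2.
u² = 4·sin²(6*π·x) and (u')² = 144*π^2·cos²(6*π·x), and each of sin², cos² integrates to L/2 = 1/3 over (0, 2/3).
∫_0^2/3 u² dx = 4/3, so ||u||_L² = 2*sqrt(3)/3.
∫_0^2/3 (u')² dx = 48*π^2, so ||u'||_L² = 4*sqrt(3)*π.
Ratio ||u||_L² / ||u'||_L² = 1/(6*π).
Sharp Poincaré constant on H^1_0(0, 2/3) is C_P = L/π = 2/(3*π), achieved by sin(3*π/2·x).
This is the k = 4 harmonic; the ratio L/(kπ) is strictly less than C_P = L/π, consistent with the sharp inequality ||u||_L² ≤ C_P ||u'||_L².


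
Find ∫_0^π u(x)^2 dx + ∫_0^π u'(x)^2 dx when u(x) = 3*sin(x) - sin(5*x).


||u||_{H^1(0,π)}^2 = 22*π

u'(x) = 3*cos(x) - 5*cos(5*x).
Expand u² and (u')² and integrate term by term on (0, π), using: for integers n ≥ 1, ∫_0^π sin²(nx) dx = ∫_0^π cos²(nx) dx = π/2; for n ≠ n', ∫_0^π sin(nx)sin(n'x) dx = ∫_0^π cos(nx)cos(n'x) dx = 0; and by product-to-sum, ∫_0^π sin(nx)cos(n'x) dx = ½∫_0^π [sin((n+n')x) + sin((n−n')x)] dx, which is 0 when n+n' is even and 2n/(n²−n'²) when n+n' is odd (it need not vanish on (0, π)).
  u² squared terms: (-1)²·∫sin(5x)² dx = 1·π/2 = π/2;  (3)²·∫sin(x)² dx = 9·π/2 = 9*π/2.
  u² cross terms: 2·(-1)·(3)·∫sin(5x)·sin(x) dx = -6·(0) = 0.
  So ∫_0^π u² dx = π/2 + 9*π/2 + 0 = 5*π.
  (u')² squared terms: (-5)²·∫cos(5x)² dx = 25·π/2 = 25*π/2;  (3)²·∫cos(x)² dx = 9·π/2 = 9*π/2.
  (u')² cross terms: 2·(-5)·(3)·∫cos(5x)·cos(x) dx = -30·(0) = 0.
  So ∫_0^π (u')² dx = 25*π/2 + 9*π/2 + 0 = 17*π.
||u||_{H^1}^2 = (5*π) + (17*π) = 22*π.


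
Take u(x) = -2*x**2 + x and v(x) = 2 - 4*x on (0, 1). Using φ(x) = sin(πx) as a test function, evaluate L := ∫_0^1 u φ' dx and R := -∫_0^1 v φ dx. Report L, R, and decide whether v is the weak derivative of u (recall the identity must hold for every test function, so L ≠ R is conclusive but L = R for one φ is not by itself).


LHS = 2/π, RHS = 0. No, v is not the weak derivative of u.

u(x) = -2*x**2 + x, classical derivative u'(x) = 1 - 4*x.
φ(x) = sin(πx), so φ'(x) = π*cos(π*x).
Note φ(0) = φ(1) = 0, so the boundary term u·φ vanishes.
LHS = ∫_0^1 u(x) φ'(x) dx = ∫_0^1 (-2*π*x^2*cos(π*x) + π*x*cos(π*x)) dx. Term by term:
  ∫_0^1 π*x*cos(π*x) dx = -2/π;  ∫_0^1 -2*π*x^2*cos(π*x) dx = 4/π.
Sum: -2/π + 4/π = 2/π.
So LHS = 2/π.
∫_0^1 v(x) φ(x) dx = ∫_0^1 (-4*x*sin(π*x) + 2*sin(π*x)) dx. Term by term:
  ∫_0^1 2*sin(π*x) dx = 4/π;  ∫_0^1 -4*x*sin(π*x) dx = -4/π.
Sum: 4/π − 4/π = 0.
So RHS = -∫_0^1 v(x) φ(x) dx = 0.
LHS − RHS = 2/π ≠ 0, so the identity fails.
(For a valid weak derivative the identity must hold for EVERY test function, in particular this one. The failure shows v is NOT the weak derivative of u.)
Correct weak derivative would be u'(x) = 1 - 4*x.


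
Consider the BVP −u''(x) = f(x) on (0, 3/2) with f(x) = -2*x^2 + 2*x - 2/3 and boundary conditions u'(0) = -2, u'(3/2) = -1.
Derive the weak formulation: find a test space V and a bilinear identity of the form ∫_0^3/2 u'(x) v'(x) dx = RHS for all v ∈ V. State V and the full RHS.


V = H^1(0, 3/2) (v unrestricted at boundary; u is determined up to an additive constant); weak form: ∫_0^3/2 u'v' dx = ∫_0^3/2 (-2*x^2 + 2*x - 2/3) v dx − v(3/2) + 2·v(0) for all v ∈ V.

Multiply both sides by a test function v and integrate from 0 to 3/2:
  ∫_0^3/2 −u''(x) v(x) dx = ∫_0^3/2 f(x) v(x) dx.
Integrate the LHS by parts once:
  ∫_0^3/2 −u'' v dx = −[u'(x) v(x)]_0^3/2 + ∫_0^3/2 u'(x) v'(x) dx.
Thus ∫_0^3/2 u'(x) v'(x) dx = ∫_0^3/2 f(x) v(x) dx + [u'(x) v(x)]_0^3/2.
Choose V so that boundary terms are either known or forced to vanish.
u has inhomogeneous Neumann u'(0) = -2, u'(3/2) = -1. [u' v]_0^3/2 = (-1)·v(3/2) − (-2)·v(0) = − v(3/2) + 2·v(0). Take V = H^1(0, 3/2); boundary term becomes part of RHS.
Weak formulation: find u (satisfying any essential BC) such that ∫_0^3/2 u'(x) v'(x) dx = ∫_0^3/2 f v dx − v(3/2) + 2·v(0) for all v ∈ V (Neumann data are natural BCs: they enter the RHS as boundary terms).
Substituting f(x) = -2*x^2 + 2*x - 2/3, the right-hand side is ∫_0^3/2 (-2*x^2 + 2*x - 2/3) v dx − v(3/2) + 2·v(0).
Compatibility check (pure Neumann): taking v ≡ 1 ∈ V gives 0 = ∫_0^3/2 f dx + (-1) − (-2), i.e. ∫_0^3/2 f dx must equal u'(0) − u'(3/2) = -1. Indeed ∫_0^3/2 (-2*x^2 + 2*x - 2/3) dx = -1, so the data are compatible. The solution is then unique only up to an additive constant (fix it e.g. by requiring ∫_0^3/2 u dx = 0).


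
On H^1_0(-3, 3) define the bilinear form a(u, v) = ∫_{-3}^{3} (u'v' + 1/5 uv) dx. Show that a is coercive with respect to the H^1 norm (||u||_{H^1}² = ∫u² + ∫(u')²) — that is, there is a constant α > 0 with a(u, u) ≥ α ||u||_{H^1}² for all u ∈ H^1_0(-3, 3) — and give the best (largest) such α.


α = (36/5 + π^2)/(π^2 + 36)

Coercivity of a(·,·) on H^1_0(-3, 3) means a(u, u) ≥ α ||u||_{H^1}² for every u ∈ H^1_0.
The interval has length L = 6, and Poincaré/coercivity depend only on L. Here a(u, u) = ∫(u')² + (1/5)·∫u².
Here 0 < c = 1/5 < 1. The condition a(u,u) ≥ α||u||_{H^1}² reads (1−α)∫(u')² ≥ (α−c)∫u². Any admissible α is ≤ 1 (rapidly oscillating u have ∫u²/∫(u')² → 0), and α = 1 would force 0 ≥ (1−c)∫u², impossible since c < 1; so 1−α > 0. By the sharp Poincaré inequality on H^1_0 of an interval of length L, ∫(u')² ≥ (π/L)²∫u² with equality for the first sine mode sin(π(x−x₀)/L) (x₀ the left endpoint), so the inequality holds for all u iff (1−α)(π/L)² ≥ α − c, i.e. α ≤ ((π/L)² + c)/((π/L)² + 1) = (1 + c(L/π)²)/(1 + (L/π)²). With (π/L)² = π^2/36 and c = 1/5, the largest admissible constant is α = ((π/L)² + c)/((π/L)² + 1).
Simplifying, α = (36/5 + π^2)/(π^2 + 36).


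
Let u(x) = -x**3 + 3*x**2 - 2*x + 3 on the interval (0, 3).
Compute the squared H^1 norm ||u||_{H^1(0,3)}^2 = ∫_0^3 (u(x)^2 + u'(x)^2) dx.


||u||_{H^1}^2 = 4629/70

The H^1 norm (squared) on an interval (0, L) is
  ||u||_{H^1}^2 = ∫_0^L u(x)^2 dx + ∫_0^L u'(x)^2 dx.
Compute u'(x) = -3*x**2 + 6*x - 2.
Then u(x)^2 = x**6 - 6*x**5 + 13*x**4 - 18*x**3 + 22*x**2 - 12*x + 9 and u'(x)^2 = 9*x**4 - 36*x**3 + 48*x**2 - 24*x + 4.
Integrate each monomial from 0 to 3 using ∫_0^3 c·x^n dx = c·3^(n+1)/(n+1):
  ∫_0^3 u(x)^2 dx = ∫_0^3 (x^6 - 6*x^5 + 13*x^4 - 18*x^3 + 22*x^2 - 12*x + 9) dx. Term by term:
    ∫_0^3 x^6 dx = 2187/7;  ∫_0^3 -6*x^5 dx = -729;  ∫_0^3 13*x^4 dx = 3159/5;
    ∫_0^3 -18*x^3 dx = -729/2;  ∫_0^3 22*x^2 dx = 198;  ∫_0^3 -12*x dx = -54;
    ∫_0^3 9 dx = 27.
  Sum: 2187/7 − 729 + 3159/5 − 729/2 + 198 − 54 + 27 = 1521/70.
  ∫_0^3 u'(x)^2 dx = ∫_0^3 (9*x^4 - 36*x^3 + 48*x^2 - 24*x + 4) dx. Term by term:
    ∫_0^3 9*x^4 dx = 2187/5;  ∫_0^3 -36*x^3 dx = -729;  ∫_0^3 48*x^2 dx = 432;
    ∫_0^3 -24*x dx = -108;  ∫_0^3 4 dx = 12.
  Sum: 2187/5 − 729 + 432 − 108 + 12 = 222/5.
Adding: ||u||_{H^1}^2 = 1521/70 + 222/5 = 4629/70.


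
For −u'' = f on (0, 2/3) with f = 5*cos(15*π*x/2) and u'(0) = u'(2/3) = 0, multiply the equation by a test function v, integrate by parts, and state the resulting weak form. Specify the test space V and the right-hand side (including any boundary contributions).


V = H^1(0, 2/3) (no boundary constraint on v; u is determined up to an additive constant); weak form: ∫_0^2/3 u'v' dx = ∫_0^2/3 (5*cos(15*π*x/2)) v dx for all v ∈ V.

Multiply both sides by a test function v and integrate from 0 to 2/3:
  ∫_0^2/3 −u''(x) v(x) dx = ∫_0^2/3 f(x) v(x) dx.
Integrate the LHS by parts once:
  ∫_0^2/3 −u'' v dx = −[u'(x) v(x)]_0^2/3 + ∫_0^2/3 u'(x) v'(x) dx.
Thus ∫_0^2/3 u'(x) v'(x) dx = ∫_0^2/3 f(x) v(x) dx + [u'(x) v(x)]_0^2/3.
Choose V so that boundary terms are either known or forced to vanish.
u has homogeneous Neumann: u'(0) = u'(2/3) = 0. So [u' v]_0^2/3 = 0·v(2/3) − 0·v(0) = 0 for any v; take V = H^1(0, 2/3).
Weak formulation: find u (satisfying any essential BC) such that ∫_0^2/3 u'(x) v'(x) dx = ∫_0^2/3 f v dx for all v ∈ V (homogeneous Neumann, so boundary terms vanish).
Substituting f(x) = 5*cos(15*π*x/2), the right-hand side is ∫_0^2/3 (5*cos(15*π*x/2)) v dx.
Compatibility check (pure Neumann): taking v ≡ 1 ∈ V gives 0 = ∫_0^2/3 f dx + (0) − (0), i.e. ∫_0^2/3 f dx must equal u'(0) − u'(2/3) = 0. Indeed ∫_0^2/3 (5*cos(15*π*x/2)) dx = 0, so the data are compatible. The solution is then unique only up to an additive constant (fix it e.g. by requiring ∫_0^2/3 u dx = 0).


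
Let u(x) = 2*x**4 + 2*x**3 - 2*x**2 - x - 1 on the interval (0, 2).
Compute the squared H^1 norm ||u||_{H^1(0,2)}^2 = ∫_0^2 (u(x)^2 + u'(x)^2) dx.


||u||_{H^1}^2 = 650128/315

The H^1 norm (squared) on an interval (0, L) is
  ||u||_{H^1}^2 = ∫_0^L u(x)^2 dx + ∫_0^L u'(x)^2 dx.
Compute u'(x) = 8*x**3 + 6*x**2 - 4*x - 1.
Then u(x)^2 = 4*x**8 + 8*x**7 - 4*x**6 - 12*x**5 - 4*x**4 + 5*x**2 + 2*x + 1 and u'(x)^2 = 64*x**6 + 96*x**5 - 28*x**4 - 64*x**3 + 4*x**2 + 8*x + 1.
Integrate each monomial from 0 to 2 using ∫_0^2 c·x^n dx = c·2^(n+1)/(n+1):
  ∫_0^2 u(x)^2 dx = ∫_0^2 (4*x^8 + 8*x^7 - 4*x^6 - 12*x^5 - 4*x^4 + 5*x^2 + 2*x + 1) dx. Term by term:
    ∫_0^2 4*x^8 dx = 2048/9;  ∫_0^2 8*x^7 dx = 256;  ∫_0^2 -4*x^6 dx = -512/7;
    ∫_0^2 -12*x^5 dx = -128;  ∫_0^2 -4*x^4 dx = -128/5;  ∫_0^2 5*x^2 dx = 40/3;
    ∫_0^2 2*x dx = 4;  ∫_0^2 1 dx = 2.
  Sum: 2048/9 + 256 − 512/7 − 128 − 128/5 + 40/3 + 4 + 2 = 86986/315.
  ∫_0^2 u'(x)^2 dx = ∫_0^2 (64*x^6 + 96*x^5 - 28*x^4 - 64*x^3 + 4*x^2 + 8*x + 1) dx. Term by term:
    ∫_0^2 64*x^6 dx = 8192/7;  ∫_0^2 96*x^5 dx = 1024;  ∫_0^2 -28*x^4 dx = -896/5;
    ∫_0^2 -64*x^3 dx = -256;  ∫_0^2 4*x^2 dx = 32/3;  ∫_0^2 8*x dx = 16;
    ∫_0^2 1 dx = 2.
  Sum: 8192/7 + 1024 − 896/5 − 256 + 32/3 + 16 + 2 = 187714/105.
Adding: ||u||_{H^1}^2 = 86986/315 + 187714/105 = 650128/315.


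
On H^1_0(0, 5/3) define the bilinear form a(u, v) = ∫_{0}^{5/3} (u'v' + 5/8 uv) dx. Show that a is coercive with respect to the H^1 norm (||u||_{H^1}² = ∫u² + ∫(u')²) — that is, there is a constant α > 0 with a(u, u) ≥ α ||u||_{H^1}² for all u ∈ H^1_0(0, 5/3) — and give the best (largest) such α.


α = (125 + 72*π^2)/(8*(25 + 9*π^2))

Coercivity of a(·,·) on H^1_0(0, 5/3) means a(u, u) ≥ α ||u||_{H^1}² for every u ∈ H^1_0.
The interval has length L = 5/3, and Poincaré/coercivity depend only on L. Here a(u, u) = ∫(u')² + (5/8)·∫u².
Here 0 < c = 5/8 < 1. The condition a(u,u) ≥ α||u||_{H^1}² reads (1−α)∫(u')² ≥ (α−c)∫u². Any admissible α is ≤ 1 (rapidly oscillating u have ∫u²/∫(u')² → 0), and α = 1 would force 0 ≥ (1−c)∫u², impossible since c < 1; so 1−α > 0. By the sharp Poincaré inequality on H^1_0 of an interval of length L, ∫(u')² ≥ (π/L)²∫u² with equality for the first sine mode sin(π(x−x₀)/L) (x₀ the left endpoint), so the inequality holds for all u iff (1−α)(π/L)² ≥ α − c, i.e. α ≤ ((π/L)² + c)/((π/L)² + 1) = (1 + c(L/π)²)/(1 + (L/π)²). With (π/L)² = 9*π^2/25 and c = 5/8, the largest admissible constant is α = ((π/L)² + c)/((π/L)² + 1).
Simplifying, α = (125 + 72*π^2)/(8*(25 + 9*π^2)).


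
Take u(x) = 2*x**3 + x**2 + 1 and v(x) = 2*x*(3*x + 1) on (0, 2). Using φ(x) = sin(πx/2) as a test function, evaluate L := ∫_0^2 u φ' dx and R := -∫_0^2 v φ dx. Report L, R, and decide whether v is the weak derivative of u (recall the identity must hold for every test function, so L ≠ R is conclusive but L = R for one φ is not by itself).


LHS = -56/π + 192/π^3, RHS = -56/π + 192/π^3. Yes, v = u' weakly.

u(x) = 2*x**3 + x**2 + 1, classical derivative u'(x) = 6*x**2 + 2*x.
φ(x) = sin(πx/2), so φ'(x) = π*cos(π*x/2)/2.
Note φ(0) = φ(2) = 0, so the boundary term u·φ vanishes.
LHS = ∫_0^2 u(x) φ'(x) dx = ∫_0^2 (π*x^3*cos(π*x/2) + π*x^2*cos(π*x/2)/2 + π*cos(π*x/2)/2) dx. Term by term:
  ∫_0^2 π*cos(π*x/2)/2 dx = 0;  ∫_0^2 π*x^3*cos(π*x/2) dx = -48/π + 192/π^3;  ∫_0^2 π*x^2*cos(π*x/2)/2 dx = -8/π.
Sum: 0 + -48/π + 192/π^3 − 8/π = -56/π + 192/π^3.
So LHS = -56/π + 192/π^3.
∫_0^2 v(x) φ(x) dx = ∫_0^2 (6*x^2*sin(π*x/2) + 2*x*sin(π*x/2)) dx. Term by term:
  ∫_0^2 2*x*sin(π*x/2) dx = 8/π;  ∫_0^2 6*x^2*sin(π*x/2) dx = -192/π^3 + 48/π.
Sum: 8/π + -192/π^3 + 48/π = -192/π^3 + 56/π.
So RHS = -∫_0^2 v(x) φ(x) dx = -56/π + 192/π^3.
LHS = RHS, so the identity holds for this test φ.
Moreover u is smooth here and v(x) = u'(x) = 6*x**2 + 2*x pointwise, so the identity holds for every test function. Hence v is the weak derivative of u.


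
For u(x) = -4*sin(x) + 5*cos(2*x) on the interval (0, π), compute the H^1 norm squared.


||u||_{H^1(0,π)}^2 = 400/3 + 157*π/2

u'(x) = -10*sin(2*x) - 4*cos(x).
Expand u² and (u')² and integrate term by term on (0, π), using: for integers n ≥ 1, ∫_0^π sin²(nx) dx = ∫_0^π cos²(nx) dx = π/2; for n ≠ n', ∫_0^π sin(nx)sin(n'x) dx = ∫_0^π cos(nx)cos(n'x) dx = 0; and by product-to-sum, ∫_0^π sin(nx)cos(n'x) dx = ½∫_0^π [sin((n+n')x) + sin((n−n')x)] dx, which is 0 when n+n' is even and 2n/(n²−n'²) when n+n' is odd (it need not vanish on (0, π)).
  u² squared terms: (-4)²·∫sin(x)² dx = 16·π/2 = 8*π;  (5)²·∫cos(2x)² dx = 25·π/2 = 25*π/2.
  u² cross terms: 2·(-4)·(5)·∫sin(x)·cos(2x) dx = -40·(-2/3) = 80/3.
  So ∫_0^π u² dx = 8*π + 25*π/2 + 80/3 = 80/3 + 41*π/2.
  (u')² squared terms: (-10)²·∫sin(2x)² dx = 100·π/2 = 50*π;  (-4)²·∫cos(x)² dx = 16·π/2 = 8*π.
  (u')² cross terms: 2·(-10)·(-4)·∫sin(2x)·cos(x) dx = 80·(4/3) = 320/3.
  So ∫_0^π (u')² dx = 50*π + 8*π + 320/3 = 320/3 + 58*π.
||u||_{H^1}^2 = (80/3 + 41*π/2) + (320/3 + 58*π) = 400/3 + 157*π/2.


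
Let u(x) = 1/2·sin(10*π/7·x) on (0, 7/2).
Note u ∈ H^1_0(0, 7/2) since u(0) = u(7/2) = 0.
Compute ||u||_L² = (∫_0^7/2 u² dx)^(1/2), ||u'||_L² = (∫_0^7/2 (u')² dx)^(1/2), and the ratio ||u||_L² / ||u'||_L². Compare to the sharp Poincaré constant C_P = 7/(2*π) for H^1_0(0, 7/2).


||u||_L² / ||u'||_L² = 7/(10*π) < C_P = 7/(2*π).

u(x) = 1/2·sin(10*π/7·x), so u'(x) = 5*π*cos(10*π*x/7)/7.
Writing u(x) = A·sin(kπx/L) with A = 1/2 and k = 5, use ∫_0^L sin²(kπx/L) dx = L/2 and ∫_0^L cos²(kπx/L) dx = L/2.
u² = 1/4·sin²(10*π/7·x) and (u')² = 25*π^2/49·cos²(10*π/7·x), and each of sin², cos² integrates to L/2 = 7/4 over (0, 7/2).
∫_0^7/2 u² dx = 7/16, so ||u||_L² = sqrt(7)/4.
∫_0^7/2 (u')² dx = 25*π^2/28, so ||u'||_L² = 5*sqrt(7)*π/14.
Ratio ||u||_L² / ||u'||_L² = 7/(10*π).
Sharp Poincaré constant on H^1_0(0, 7/2) is C_P = L/π = 7/(2*π), achieved by sin(2*π/7·x).
This is the k = 5 harmonic; the ratio L/(kπ) is strictly less than C_P = L/π, consistent with the sharp inequality ||u||_L² ≤ C_P ||u'||_L².


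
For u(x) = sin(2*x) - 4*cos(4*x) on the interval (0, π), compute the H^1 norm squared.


||u||_{H^1(0,π)}^2 = 277*π/2

u'(x) = 16*sin(4*x) + 2*cos(2*x).
Expand u² and (u')² and integrate term by term on (0, π), using: for integers n ≥ 1, ∫_0^π sin²(nx) dx = ∫_0^π cos²(nx) dx = π/2; for n ≠ n', ∫_0^π sin(nx)sin(n'x) dx = ∫_0^π cos(nx)cos(n'x) dx = 0; and by product-to-sum, ∫_0^π sin(nx)cos(n'x) dx = ½∫_0^π [sin((n+n')x) + sin((n−n')x)] dx, which is 0 when n+n' is even and 2n/(n²−n'²) when n+n' is odd (it need not vanish on (0, π)).
  u² squared terms: (-4)²·∫cos(4x)² dx = 16·π/2 = 8*π;  (1)²·∫sin(2x)² dx = 1·π/2 = π/2.
  u² cross terms: 2·(-4)·(1)·∫cos(4x)·sin(2x) dx = -8·(0) = 0.
  So ∫_0^π u² dx = 8*π + π/2 + 0 = 17*π/2.
  (u')² squared terms: (2)²·∫cos(2x)² dx = 4·π/2 = 2*π;  (16)²·∫sin(4x)² dx = 256·π/2 = 128*π.
  (u')² cross terms: 2·(2)·(16)·∫cos(2x)·sin(4x) dx = 64·(0) = 0.
  So ∫_0^π (u')² dx = 2*π + 128*π + 0 = 130*π.
||u||_{H^1}^2 = (17*π/2) + (130*π) = 277*π/2.


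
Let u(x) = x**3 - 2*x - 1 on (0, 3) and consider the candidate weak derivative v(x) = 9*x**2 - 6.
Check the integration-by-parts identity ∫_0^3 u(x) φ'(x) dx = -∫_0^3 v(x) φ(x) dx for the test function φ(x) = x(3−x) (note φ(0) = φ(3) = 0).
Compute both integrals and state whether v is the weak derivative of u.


LHS = -549/20, RHS = -1647/20. No, v is not the weak derivative of u.

u(x) = x**3 - 2*x - 1, classical derivative u'(x) = 3*x**2 - 2.
φ(x) = x(3−x), so φ'(x) = 3 - 2*x.
Note φ(0) = φ(3) = 0, so the boundary term u·φ vanishes.
LHS = ∫_0^3 u(x) φ'(x) dx = ∫_0^3 (-2*x^4 + 3*x^3 + 4*x^2 - 4*x - 3) dx. Term by term:
  ∫_0^3 -2*x^4 dx = -486/5;  ∫_0^3 3*x^3 dx = 243/4;  ∫_0^3 4*x^2 dx = 36;
  ∫_0^3 -4*x dx = -18;  ∫_0^3 -3 dx = -9.
Sum: -486/5 + 243/4 + 36 − 18 − 9 = -549/20.
So LHS = -549/20.
∫_0^3 v(x) φ(x) dx = ∫_0^3 (-9*x^4 + 27*x^3 + 6*x^2 - 18*x) dx. Term by term:
  ∫_0^3 -9*x^4 dx = -2187/5;  ∫_0^3 27*x^3 dx = 2187/4;  ∫_0^3 6*x^2 dx = 54;
  ∫_0^3 -18*x dx = -81.
Sum: -2187/5 + 2187/4 + 54 − 81 = 1647/20.
So RHS = -∫_0^3 v(x) φ(x) dx = -1647/20.
LHS − RHS = 549/10 ≠ 0, so the identity fails.
(For a valid weak derivative the identity must hold for EVERY test function, in particular this one. The failure shows v is NOT the weak derivative of u.)
Correct weak derivative would be u'(x) = 3*x**2 - 2.


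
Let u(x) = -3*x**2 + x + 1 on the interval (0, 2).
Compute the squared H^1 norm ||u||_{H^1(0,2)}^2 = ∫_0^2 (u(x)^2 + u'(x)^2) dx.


||u||_{H^1}^2 = 1504/15

The H^1 norm (squared) on an interval (0, L) is
  ||u||_{H^1}^2 = ∫_0^L u(x)^2 dx + ∫_0^L u'(x)^2 dx.
Compute u'(x) = 1 - 6*x.
Then u(x)^2 = 9*x**4 - 6*x**3 - 5*x**2 + 2*x + 1 and u'(x)^2 = 36*x**2 - 12*x + 1.
Integrate each monomial from 0 to 2 using ∫_0^2 c·x^n dx = c·2^(n+1)/(n+1):
  ∫_0^2 u(x)^2 dx = ∫_0^2 (9*x^4 - 6*x^3 - 5*x^2 + 2*x + 1) dx. Term by term:
    ∫_0^2 9*x^4 dx = 288/5;  ∫_0^2 -6*x^3 dx = -24;  ∫_0^2 -5*x^2 dx = -40/3;
    ∫_0^2 2*x dx = 4;  ∫_0^2 1 dx = 2.
  Sum: 288/5 − 24 − 40/3 + 4 + 2 = 394/15.
  ∫_0^2 u'(x)^2 dx = ∫_0^2 (36*x^2 - 12*x + 1) dx. Term by term:
    ∫_0^2 36*x^2 dx = 96;  ∫_0^2 -12*x dx = -24;  ∫_0^2 1 dx = 2.
  Sum: 96 − 24 + 2 = 74.
Adding: ||u||_{H^1}^2 = 394/15 + 74 = 1504/15.
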